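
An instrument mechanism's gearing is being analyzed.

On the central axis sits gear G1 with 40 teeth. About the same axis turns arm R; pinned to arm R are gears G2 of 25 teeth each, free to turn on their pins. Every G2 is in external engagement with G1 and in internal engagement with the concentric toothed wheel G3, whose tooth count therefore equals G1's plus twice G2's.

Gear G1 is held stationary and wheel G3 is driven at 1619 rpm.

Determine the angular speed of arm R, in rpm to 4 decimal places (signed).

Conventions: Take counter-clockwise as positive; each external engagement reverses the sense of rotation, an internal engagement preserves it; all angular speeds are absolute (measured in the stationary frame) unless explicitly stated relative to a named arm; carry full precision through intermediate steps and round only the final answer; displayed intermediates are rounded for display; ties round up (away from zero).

+1120.8462 rpm

class = planetary set [G3 = 40+2·25 = 90; Willis about the carrier]
normalise by the input: solve with ω_ring = 1, then scale by 1619 rpm
ring teeth: 40 + 2·25 = 90
40(ω_sun−ω_arm) = −90(ω_ring−ω_arm),  ω_sun = 0, ω_ring = 1
40(0−ω_arm) = −90(1−ω_arm)  ⇒  130·ω_arm = 90  ⇒  ω_arm = 9/13
scale: ω_arm = 9/13 × 1619 rpm = +1120.8462 rpm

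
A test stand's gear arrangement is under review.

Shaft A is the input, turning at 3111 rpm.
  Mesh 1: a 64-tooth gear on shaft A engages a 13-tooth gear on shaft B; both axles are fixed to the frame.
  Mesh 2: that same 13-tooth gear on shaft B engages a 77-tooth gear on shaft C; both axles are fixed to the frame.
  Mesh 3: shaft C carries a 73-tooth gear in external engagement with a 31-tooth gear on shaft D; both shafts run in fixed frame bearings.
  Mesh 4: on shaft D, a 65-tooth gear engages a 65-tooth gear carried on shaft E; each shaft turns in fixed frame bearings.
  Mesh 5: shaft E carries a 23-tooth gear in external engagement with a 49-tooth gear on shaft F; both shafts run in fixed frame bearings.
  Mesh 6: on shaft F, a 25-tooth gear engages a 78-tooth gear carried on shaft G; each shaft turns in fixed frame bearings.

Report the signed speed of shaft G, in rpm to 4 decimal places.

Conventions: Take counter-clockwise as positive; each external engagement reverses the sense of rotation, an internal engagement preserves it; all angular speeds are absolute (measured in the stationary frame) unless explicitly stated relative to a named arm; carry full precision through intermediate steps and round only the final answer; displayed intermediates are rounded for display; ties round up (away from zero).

+916.0677 rpm

topology: fixed-axis compound train — 6 meshes, A→G
mesh 1 [64T→13T]: ω = 3111.0000×64/13 = 15315.6923 rpm, sense flips to −
mesh 2 [13T→77T]: ω = 15315.6923×13/77 = 2585.7662 rpm, sense flips to +
mesh 3 [73T→31T]: ω = 2585.7662×73/31 = 6089.0624 rpm, sense flips to −
mesh 4 [65T→65T]: ω = 6089.0624×65/65 = 6089.0624 rpm, sense flips to +
mesh 5 [23T→49T]: ω = 6089.0624×23/49 = 2858.1313 rpm, sense flips to −
mesh 6 [25T→78T]: ω = 2858.1313×25/78 = 916.0677 rpm, sense flips to +
signed output speed = +916.0677 rpm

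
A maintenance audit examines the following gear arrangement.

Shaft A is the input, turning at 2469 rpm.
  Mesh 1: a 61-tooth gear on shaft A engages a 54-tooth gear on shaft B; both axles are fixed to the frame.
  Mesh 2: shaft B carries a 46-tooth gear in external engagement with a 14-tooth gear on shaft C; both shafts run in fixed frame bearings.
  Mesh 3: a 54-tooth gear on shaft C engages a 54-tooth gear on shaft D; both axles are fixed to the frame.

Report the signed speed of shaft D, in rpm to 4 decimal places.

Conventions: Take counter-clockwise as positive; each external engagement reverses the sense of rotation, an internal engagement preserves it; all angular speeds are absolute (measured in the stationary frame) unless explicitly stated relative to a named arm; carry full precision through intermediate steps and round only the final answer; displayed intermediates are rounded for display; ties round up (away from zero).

class = fixed-axis compound train [3 meshes; 3 ratios multiply, 3 sense flips]
mesh 1 [61T→54T]: ω = 2469.0000×61/54 = 2789.0556 rpm, sense flips to −
mesh 2 [46T→14T]: ω = 2789.0556×46/14 = 9164.0397 rpm, sense flips to +
mesh 3 [54T→54T]: ω = 9164.0397×54/54 = 9164.0397 rpm, sense flips to −
signed output speed = -9164.0397 rpm

-9164.0397 rpm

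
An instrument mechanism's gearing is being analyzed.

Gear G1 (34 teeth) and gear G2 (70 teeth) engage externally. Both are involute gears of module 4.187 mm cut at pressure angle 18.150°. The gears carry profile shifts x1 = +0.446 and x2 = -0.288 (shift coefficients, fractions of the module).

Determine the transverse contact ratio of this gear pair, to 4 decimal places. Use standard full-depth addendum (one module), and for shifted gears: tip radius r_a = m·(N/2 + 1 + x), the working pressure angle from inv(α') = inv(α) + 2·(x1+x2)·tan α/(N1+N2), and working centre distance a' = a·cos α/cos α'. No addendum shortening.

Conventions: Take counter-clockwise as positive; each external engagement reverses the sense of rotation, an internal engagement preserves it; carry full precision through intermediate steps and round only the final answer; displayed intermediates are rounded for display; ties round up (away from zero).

1.7491

class = single-mesh tooth geometry [involute pair 34T × 70T, m = 4.187]
base radii: r_b1 = 67.637436, r_b2 = 139.253544
tip radii: r_a1 = 77.233402, r_a2 = 149.526144
inv(α') = inv(18.150°) + 2·(+0.446-0.288)·tan α/(34+70) = 0.01203535  ⇒  α' = 18.66522°
a' = a·cos α / cos α' = 217.7240·cos 18.150°/cos 18.66522° = 218.376556
action lengths: √(r_a1²−r_b1²) = 37.285060, √(r_a2²−r_b2²) = 54.465752
base pitch p_b = π·m·cos α = 12.499369
CR = (37.285060 + 54.465752 − 218.376556·sin 18.66522°)/12.499369 = 1.749050
contact ratio ≈ 1.7491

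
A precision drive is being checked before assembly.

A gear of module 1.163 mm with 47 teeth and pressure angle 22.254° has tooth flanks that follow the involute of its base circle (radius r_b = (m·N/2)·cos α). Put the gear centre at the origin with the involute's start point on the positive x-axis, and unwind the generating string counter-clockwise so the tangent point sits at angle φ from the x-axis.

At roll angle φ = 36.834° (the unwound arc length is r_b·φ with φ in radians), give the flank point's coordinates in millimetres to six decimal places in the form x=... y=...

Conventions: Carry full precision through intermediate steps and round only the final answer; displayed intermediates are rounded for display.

topology: single-mesh involute geometry — m = 1.163, N = 47
pitch radius r_p = m·N/2 = 1.163·47/2 = 27.330500
base radius r_b = r_p·cos α = 27.330500·cos 22.254° = 25.294762
roll angle φ = 36.834° = 0.64287458 rad
x = r_b·(cos φ + φ·sin φ) = 29.993978
y = r_b·(sin φ − φ·cos φ) = 2.148978

x=29.993978 y=2.148978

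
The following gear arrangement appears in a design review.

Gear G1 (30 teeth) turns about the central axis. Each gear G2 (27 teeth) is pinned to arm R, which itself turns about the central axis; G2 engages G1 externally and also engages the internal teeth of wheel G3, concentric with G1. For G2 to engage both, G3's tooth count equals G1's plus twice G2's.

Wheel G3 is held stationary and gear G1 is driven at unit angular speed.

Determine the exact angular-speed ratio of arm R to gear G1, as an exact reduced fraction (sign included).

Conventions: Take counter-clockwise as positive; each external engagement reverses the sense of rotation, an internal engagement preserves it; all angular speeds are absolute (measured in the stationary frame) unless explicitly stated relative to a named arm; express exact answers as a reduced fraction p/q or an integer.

5/19

recognized (axles ride arm R): planetary set, 30/27/84 teeth
ring teeth: 30 + 2·27 = 84
30(ω_sun−ω_arm) = −84(ω_ring−ω_arm),  ω_ring = 0, ω_sun = 1
30(1−ω_arm) = −84(0−ω_arm)  ⇒  114·ω_arm = 30  ⇒  ω_arm = 5/19
ω_out/ω_in = 5/19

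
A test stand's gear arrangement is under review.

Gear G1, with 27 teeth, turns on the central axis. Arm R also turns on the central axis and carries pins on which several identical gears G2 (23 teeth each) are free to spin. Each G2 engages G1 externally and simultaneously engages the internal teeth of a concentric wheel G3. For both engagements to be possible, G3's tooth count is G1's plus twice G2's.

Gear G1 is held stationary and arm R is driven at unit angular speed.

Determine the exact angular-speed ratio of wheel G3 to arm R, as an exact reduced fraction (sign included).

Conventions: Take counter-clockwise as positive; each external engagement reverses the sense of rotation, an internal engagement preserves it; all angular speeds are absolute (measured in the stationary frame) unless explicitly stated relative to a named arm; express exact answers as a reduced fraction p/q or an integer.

100/73

recognized (axles ride arm R): planetary set, 27/23/73 teeth
ring teeth: 27 + 2·23 = 73
27(ω_sun−ω_arm) = −73(ω_ring−ω_arm),  ω_sun = 0, ω_arm = 1
ω_ring = 1 − (27/73)(0−1) = 100/73
ω_out/ω_in = 100/73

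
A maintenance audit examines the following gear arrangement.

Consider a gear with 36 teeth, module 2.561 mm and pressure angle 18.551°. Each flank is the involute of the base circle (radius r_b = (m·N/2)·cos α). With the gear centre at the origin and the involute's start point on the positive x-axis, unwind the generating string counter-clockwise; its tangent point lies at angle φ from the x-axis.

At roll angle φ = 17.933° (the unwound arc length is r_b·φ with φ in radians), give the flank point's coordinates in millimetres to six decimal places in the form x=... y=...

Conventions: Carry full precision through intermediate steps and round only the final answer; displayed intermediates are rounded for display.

x=45.791267 y=0.442301

single-mesh involute tooth geometry (36T wheel at module 2.561)
pitch radius r_p = m·N/2 = 2.561·36/2 = 46.098000
base radius r_b = r_p·cos α = 46.098000·cos 18.551° = 43.702787
roll angle φ = 17.933° = 0.31298989 rad
x = r_b·(cos φ + φ·sin φ) = 45.791267
y = r_b·(sin φ − φ·cos φ) = 0.442301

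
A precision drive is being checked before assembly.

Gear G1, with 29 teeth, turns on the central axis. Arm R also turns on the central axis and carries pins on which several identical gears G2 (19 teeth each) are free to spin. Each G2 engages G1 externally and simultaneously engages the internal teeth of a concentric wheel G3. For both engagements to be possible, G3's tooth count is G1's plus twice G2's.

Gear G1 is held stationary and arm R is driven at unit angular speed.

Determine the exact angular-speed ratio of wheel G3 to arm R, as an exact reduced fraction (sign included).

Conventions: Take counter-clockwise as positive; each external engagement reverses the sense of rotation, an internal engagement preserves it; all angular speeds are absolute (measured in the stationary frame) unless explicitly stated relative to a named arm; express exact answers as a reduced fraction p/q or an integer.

96/67

class = planetary set [G3 = 29+2·19 = 67; Willis about the carrier]
ring teeth: 29 + 2·19 = 67
29(ω_sun−ω_arm) = −67(ω_ring−ω_arm),  ω_sun = 0, ω_arm = 1
ω_ring = 1 − (29/67)(0−1) = 96/67
ω_out/ω_in = 96/67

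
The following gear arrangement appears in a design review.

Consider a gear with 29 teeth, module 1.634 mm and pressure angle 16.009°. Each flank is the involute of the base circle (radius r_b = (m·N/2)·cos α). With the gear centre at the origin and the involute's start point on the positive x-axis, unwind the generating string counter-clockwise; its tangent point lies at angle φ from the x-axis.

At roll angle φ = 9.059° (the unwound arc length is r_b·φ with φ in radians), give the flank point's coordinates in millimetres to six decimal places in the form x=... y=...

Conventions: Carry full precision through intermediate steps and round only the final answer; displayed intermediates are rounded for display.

x=23.057031 y=0.029930

class = single-mesh tooth geometry [base-circle involute, m = 1.634, 29T]
pitch radius r_p = m·N/2 = 1.634·29/2 = 23.693000
base radius r_b = r_p·cos α = 23.693000·cos 16.009° = 22.774147
roll angle φ = 9.059° = 0.15810938 rad
x = r_b·(cos φ + φ·sin φ) = 23.057031
y = r_b·(sin φ − φ·cos φ) = 0.029930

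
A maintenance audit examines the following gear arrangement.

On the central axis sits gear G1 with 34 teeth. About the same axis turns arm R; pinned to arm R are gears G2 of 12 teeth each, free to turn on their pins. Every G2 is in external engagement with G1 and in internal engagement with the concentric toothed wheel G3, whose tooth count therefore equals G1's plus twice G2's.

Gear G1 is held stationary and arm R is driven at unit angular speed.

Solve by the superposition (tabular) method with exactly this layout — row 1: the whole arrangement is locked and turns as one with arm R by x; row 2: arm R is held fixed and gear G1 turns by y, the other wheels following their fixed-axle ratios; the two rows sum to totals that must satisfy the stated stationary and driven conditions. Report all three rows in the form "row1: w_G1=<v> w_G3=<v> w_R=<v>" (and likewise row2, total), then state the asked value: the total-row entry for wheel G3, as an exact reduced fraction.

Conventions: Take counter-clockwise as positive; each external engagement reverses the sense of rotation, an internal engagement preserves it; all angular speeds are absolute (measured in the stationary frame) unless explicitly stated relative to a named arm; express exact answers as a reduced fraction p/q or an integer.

row1: w_G1=1 w_G3=1 w_R=1
row2: w_G1=-1 w_G3=17/29 w_R=0
total: w_G1=0 w_G3=46/29 w_R=1
asked value: 46/29

planetary set (34T centre, 12T on arm, 58T internal) — Willis relation
row 1: whole set turns with the arm by x
row 2: sun turns y, ring = −(34/58)·y, arm 0
boundary: total ω_sun = x + y = 0 and total ω_arm = x = 1  ⇒  y = -1, x = 1
row 2 ring = −(34/58)·(-1) = 17/29
totals (row 1 + row 2): sun 1 + (-1) = 0, ring 1 + 17/29 = 46/29, arm 1 + 0 = 1
asked cell (total, ring) = 46/29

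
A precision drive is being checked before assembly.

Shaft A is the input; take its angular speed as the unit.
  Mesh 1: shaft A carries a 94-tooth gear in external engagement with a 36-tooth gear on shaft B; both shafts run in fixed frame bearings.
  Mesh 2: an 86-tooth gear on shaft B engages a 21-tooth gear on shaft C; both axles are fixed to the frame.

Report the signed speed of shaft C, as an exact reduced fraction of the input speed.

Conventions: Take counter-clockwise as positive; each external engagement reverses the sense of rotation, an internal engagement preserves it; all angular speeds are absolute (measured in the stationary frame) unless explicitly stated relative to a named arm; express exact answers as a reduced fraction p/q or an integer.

2-mesh fixed-axis compound train (all bearings frame-fixed)
mesh 1 [94T→36T]: |ω|/ω_in = 1×94/36 = 47/18, sense flips to −
mesh 2 [86T→21T]: |ω|/ω_in = (47/18)×86/21 = 2021/189, sense flips to +
signed output speed (× input speed) = 2021/189

2021/189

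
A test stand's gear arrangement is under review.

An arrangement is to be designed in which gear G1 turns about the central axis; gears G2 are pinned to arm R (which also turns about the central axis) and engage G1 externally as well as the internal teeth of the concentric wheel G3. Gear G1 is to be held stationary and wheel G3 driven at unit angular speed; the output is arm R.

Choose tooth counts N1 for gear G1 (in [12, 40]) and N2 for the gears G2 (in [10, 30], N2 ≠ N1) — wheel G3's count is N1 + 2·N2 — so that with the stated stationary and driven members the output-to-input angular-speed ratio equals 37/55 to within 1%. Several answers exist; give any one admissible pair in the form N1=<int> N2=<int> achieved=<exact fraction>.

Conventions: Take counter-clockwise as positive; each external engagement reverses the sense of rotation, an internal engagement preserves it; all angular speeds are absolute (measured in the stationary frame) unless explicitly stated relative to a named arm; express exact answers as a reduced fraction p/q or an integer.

N1=36 N2=19 achieved=37/55

planetary set to be sized for 37/55 (Willis relation)
Willis with ω_sun = 0: ω_arm/ω_ring = N3/(N1+N3); set equal to 37/55  ⇒  N3/N1 = (37/55)/(1 − 37/55) = 37/18
N3 = N1 + 2·N2  ⇒  N2/N1 = (N3/N1 − 1)/2 = (37/18 − 1)/2 = 19/36
smallest multiple with N1 ≥ 12 and N2 ≥ 10: k = 1  ⇒  N1 = 1·36 = 36, N2 = 1·19 = 19 (N1 ≤ 40, N2 ≤ 30, N2 ≠ N1 ✓), N3 = 36 + 2·19 = 74
check: N3/(N1+N3) with N1 = 36, N3 = 74 gives 37/55; |achieved − target| = 0 ≤ 37/5500 ✓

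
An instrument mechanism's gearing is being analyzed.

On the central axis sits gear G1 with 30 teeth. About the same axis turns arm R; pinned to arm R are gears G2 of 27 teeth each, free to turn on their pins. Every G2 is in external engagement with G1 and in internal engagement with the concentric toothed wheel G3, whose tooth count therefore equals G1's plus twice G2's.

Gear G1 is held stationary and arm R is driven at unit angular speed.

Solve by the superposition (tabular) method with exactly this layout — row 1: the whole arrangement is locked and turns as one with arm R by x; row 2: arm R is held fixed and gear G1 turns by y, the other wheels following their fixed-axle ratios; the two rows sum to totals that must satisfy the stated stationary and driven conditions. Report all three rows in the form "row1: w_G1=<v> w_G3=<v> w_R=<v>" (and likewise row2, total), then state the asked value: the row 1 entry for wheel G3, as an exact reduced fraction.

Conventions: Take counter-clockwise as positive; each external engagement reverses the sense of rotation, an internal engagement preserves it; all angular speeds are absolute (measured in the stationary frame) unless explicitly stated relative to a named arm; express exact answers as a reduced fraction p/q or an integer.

topology: planetary set — G1 30T / G2 27T / G3 84T, arm = carrier (Willis)
row 1 (train locked, turned with arm): all members turn x
superposition row 2 [arm held]: sun y, ring −(30/84)·y, arm 0
boundary: total ω_sun = x + y = 0 and total ω_arm = x = 1  ⇒  y = -1, x = 1
row 2 ring = −(30/84)·(-1) = 5/14
totals (row 1 + row 2): sun 1 + (-1) = 0, ring 1 + 5/14 = 19/14, arm 1 + 0 = 1
asked cell (row1, ring) = 1

row1: w_G1=1 w_G3=1 w_R=1
row2: w_G1=-1 w_G3=5/14 w_R=0
total: w_G1=0 w_G3=19/14 w_R=1
asked value: 1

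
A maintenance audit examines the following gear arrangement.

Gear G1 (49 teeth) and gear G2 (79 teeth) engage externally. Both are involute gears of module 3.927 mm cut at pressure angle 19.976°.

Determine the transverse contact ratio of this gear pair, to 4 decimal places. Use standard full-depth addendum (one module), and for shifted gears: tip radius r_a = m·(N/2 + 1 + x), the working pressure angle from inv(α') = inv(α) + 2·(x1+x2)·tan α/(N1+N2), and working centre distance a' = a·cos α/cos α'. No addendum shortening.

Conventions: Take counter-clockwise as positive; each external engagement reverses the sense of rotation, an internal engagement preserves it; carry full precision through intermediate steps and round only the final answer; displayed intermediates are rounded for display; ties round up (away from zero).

1.7890

single-mesh involute tooth geometry (49T engaging 79T at module 3.927)
base radii: r_b1 = 90.423012, r_b2 = 145.784040
tip radii: r_a1 = 100.138500, r_a2 = 159.043500
no profile shift: α' = α, a' = a
action lengths: √(r_a1²−r_b1²) = 43.027875, √(r_a2²−r_b2²) = 63.575533
base pitch p_b = π·m·cos α = 11.594787
CR = (43.027875 + 63.575533 − 251.328000·sin 19.97600°)/11.594787 = 1.789003
contact ratio ≈ 1.7890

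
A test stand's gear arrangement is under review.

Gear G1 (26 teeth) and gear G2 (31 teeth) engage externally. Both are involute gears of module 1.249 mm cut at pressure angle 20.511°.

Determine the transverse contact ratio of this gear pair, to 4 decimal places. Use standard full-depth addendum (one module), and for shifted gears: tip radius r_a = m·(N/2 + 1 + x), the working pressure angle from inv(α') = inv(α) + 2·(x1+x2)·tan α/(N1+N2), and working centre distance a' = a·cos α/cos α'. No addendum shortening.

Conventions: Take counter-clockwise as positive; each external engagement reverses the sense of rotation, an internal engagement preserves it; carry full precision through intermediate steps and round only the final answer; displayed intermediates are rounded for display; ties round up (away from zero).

1.6197

topology: single-mesh involute geometry — m = 1.249, 26T/31T pair
base radii: r_b1 = 15.207654, r_b2 = 18.132203
tip radii: r_a1 = 17.486000, r_a2 = 20.608500
no profile shift: α' = α, a' = a
action lengths: √(r_a1²−r_b1²) = 8.630611, √(r_a2²−r_b2²) = 9.794564
base pitch p_b = π·m·cos α = 3.675097
CR = (8.630611 + 9.794564 − 35.596500·sin 20.51100°)/3.675097 = 1.619717
contact ratio ≈ 1.6197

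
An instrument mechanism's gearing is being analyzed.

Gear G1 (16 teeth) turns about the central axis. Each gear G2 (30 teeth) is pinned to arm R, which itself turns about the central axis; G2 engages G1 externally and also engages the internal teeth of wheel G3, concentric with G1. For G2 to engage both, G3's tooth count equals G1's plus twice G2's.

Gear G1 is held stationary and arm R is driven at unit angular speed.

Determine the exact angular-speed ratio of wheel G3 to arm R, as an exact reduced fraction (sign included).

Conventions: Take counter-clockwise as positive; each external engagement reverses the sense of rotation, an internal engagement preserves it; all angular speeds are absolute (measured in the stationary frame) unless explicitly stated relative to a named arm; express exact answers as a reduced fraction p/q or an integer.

class = planetary set [G3 = 16+2·30 = 76; Willis about the carrier]
ring teeth: 16 + 2·30 = 76
16(ω_sun−ω_arm) = −76(ω_ring−ω_arm),  ω_sun = 0, ω_arm = 1
ω_ring = 1 − (16/76)(0−1) = 23/19
ω_out/ω_in = 23/19

23/19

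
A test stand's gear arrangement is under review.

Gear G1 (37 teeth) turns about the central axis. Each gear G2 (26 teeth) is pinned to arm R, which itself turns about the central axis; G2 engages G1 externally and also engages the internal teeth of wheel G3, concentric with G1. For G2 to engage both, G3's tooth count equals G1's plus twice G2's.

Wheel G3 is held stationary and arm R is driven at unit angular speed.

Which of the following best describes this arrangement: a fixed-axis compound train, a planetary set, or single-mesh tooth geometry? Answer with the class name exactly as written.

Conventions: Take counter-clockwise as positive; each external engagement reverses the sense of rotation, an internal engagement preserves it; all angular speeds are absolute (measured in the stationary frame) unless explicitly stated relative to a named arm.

planetary set

topology: planetary set — G1 37T / G2 26T / G3 89T, arm = carrier (Willis)
classification: planetary set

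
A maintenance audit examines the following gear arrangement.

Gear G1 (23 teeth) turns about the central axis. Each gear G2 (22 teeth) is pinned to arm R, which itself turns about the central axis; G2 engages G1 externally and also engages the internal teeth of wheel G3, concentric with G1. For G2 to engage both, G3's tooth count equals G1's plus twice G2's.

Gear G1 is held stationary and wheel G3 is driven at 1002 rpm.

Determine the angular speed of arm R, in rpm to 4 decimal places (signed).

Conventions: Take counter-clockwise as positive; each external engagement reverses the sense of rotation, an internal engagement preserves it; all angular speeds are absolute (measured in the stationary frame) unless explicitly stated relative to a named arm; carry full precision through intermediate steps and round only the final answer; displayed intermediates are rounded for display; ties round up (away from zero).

+745.9333 rpm

planetary set (23T centre, 22T on arm, 67T internal) — Willis relation
normalise by the input: solve with ω_ring = 1, then scale by 1002 rpm
ring teeth: 23 + 2·22 = 67
23(ω_sun−ω_arm) = −67(ω_ring−ω_arm),  ω_sun = 0, ω_ring = 1
23(0−ω_arm) = −67(1−ω_arm)  ⇒  90·ω_arm = 67  ⇒  ω_arm = 67/90
scale: ω_arm = 67/90 × 1002 rpm = +745.9333 rpm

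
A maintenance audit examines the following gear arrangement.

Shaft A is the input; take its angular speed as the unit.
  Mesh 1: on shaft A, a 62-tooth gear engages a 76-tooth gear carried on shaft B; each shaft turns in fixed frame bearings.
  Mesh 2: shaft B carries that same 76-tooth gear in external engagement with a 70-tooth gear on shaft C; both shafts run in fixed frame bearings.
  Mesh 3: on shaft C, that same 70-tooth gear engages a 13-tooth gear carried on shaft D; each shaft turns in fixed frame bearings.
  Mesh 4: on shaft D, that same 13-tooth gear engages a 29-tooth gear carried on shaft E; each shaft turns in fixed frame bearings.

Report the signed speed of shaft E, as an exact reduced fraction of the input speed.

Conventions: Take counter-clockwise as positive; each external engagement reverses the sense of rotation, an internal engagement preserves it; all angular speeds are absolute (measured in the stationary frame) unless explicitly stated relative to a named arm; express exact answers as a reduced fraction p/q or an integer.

62/29

4-mesh fixed-axis compound train (all bearings frame-fixed)
mesh 1 [62T→76T]: |ω|/ω_in = 1×62/76 = 31/38, sense flips to −
mesh 2 [76T→70T]: |ω|/ω_in = (31/38)×76/70 = 31/35, sense flips to +
mesh 3 [70T→13T]: |ω|/ω_in = (31/35)×70/13 = 62/13, sense flips to −
mesh 4 [13T→29T]: |ω|/ω_in = (62/13)×13/29 = 62/29, sense flips to +
signed output speed (× input speed) = 62/29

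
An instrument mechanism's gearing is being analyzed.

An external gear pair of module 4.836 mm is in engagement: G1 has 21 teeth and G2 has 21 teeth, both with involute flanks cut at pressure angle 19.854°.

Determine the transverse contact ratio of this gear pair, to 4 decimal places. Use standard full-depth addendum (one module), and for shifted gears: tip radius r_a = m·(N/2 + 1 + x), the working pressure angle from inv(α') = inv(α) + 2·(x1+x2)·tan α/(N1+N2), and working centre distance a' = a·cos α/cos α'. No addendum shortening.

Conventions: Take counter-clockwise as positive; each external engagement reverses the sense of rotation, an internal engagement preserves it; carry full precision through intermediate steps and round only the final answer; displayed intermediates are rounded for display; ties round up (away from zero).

1.5744

single-mesh involute tooth geometry (21T engaging 21T at module 4.836)
base radii: r_b1 = 47.759811, r_b2 = 47.759811
tip radii: r_a1 = 55.614000, r_a2 = 55.614000
no profile shift: α' = α, a' = a
action lengths: √(r_a1²−r_b1²) = 28.494164, √(r_a2²−r_b2²) = 28.494164
base pitch p_b = π·m·cos α = 14.289702
CR = (28.494164 + 28.494164 − 101.556000·sin 19.85400°)/14.289702 = 1.574380
contact ratio ≈ 1.5744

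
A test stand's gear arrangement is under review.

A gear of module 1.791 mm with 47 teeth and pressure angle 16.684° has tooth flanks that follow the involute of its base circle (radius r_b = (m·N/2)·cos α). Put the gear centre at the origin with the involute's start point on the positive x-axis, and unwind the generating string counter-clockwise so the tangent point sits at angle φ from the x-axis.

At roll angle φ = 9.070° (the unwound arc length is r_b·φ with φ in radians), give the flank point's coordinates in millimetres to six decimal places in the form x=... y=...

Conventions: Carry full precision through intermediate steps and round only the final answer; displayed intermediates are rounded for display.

recognized (one wheel, involute flank): single-mesh tooth geometry, m = 1.791, N = 47
pitch radius r_p = m·N/2 = 1.791·47/2 = 42.088500
base radius r_b = r_p·cos α = 42.088500·cos 16.684° = 40.316688
roll angle φ = 9.070° = 0.15830136 rad
x = r_b·(cos φ + φ·sin φ) = 40.818682
y = r_b·(sin φ − φ·cos φ) = 0.053178

x=40.818682 y=0.053178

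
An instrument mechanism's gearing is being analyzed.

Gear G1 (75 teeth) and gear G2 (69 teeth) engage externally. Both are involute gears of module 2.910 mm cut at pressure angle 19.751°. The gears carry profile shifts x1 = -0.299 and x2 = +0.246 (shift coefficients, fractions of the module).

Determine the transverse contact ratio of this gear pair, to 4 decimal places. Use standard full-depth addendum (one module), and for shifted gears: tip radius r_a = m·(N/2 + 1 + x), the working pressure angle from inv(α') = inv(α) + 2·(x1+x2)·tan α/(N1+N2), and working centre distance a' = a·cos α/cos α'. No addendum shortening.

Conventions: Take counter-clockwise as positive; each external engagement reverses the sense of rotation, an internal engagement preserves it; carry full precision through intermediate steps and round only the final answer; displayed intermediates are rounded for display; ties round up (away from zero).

class = single-mesh tooth geometry [involute pair 75T × 69T, m = 2.910]
base radii: r_b1 = 102.705189, r_b2 = 94.488774
tip radii: r_a1 = 111.164910, r_a2 = 104.020860
inv(α') = inv(19.751°) + 2·(-0.299+0.246)·tan α/(75+69) = 0.01407210  ⇒  α' = 19.63277°
a' = a·cos α / cos α' = 209.5200·cos 19.751°/cos 19.63277° = 209.365326
action lengths: √(r_a1²−r_b1²) = 42.535648, √(r_a2²−r_b2²) = 43.499551
base pitch p_b = π·m·cos α = 8.604210
CR = (42.535648 + 43.499551 − 209.365326·sin 19.63277°)/8.604210 = 1.823581
contact ratio ≈ 1.8236

1.8236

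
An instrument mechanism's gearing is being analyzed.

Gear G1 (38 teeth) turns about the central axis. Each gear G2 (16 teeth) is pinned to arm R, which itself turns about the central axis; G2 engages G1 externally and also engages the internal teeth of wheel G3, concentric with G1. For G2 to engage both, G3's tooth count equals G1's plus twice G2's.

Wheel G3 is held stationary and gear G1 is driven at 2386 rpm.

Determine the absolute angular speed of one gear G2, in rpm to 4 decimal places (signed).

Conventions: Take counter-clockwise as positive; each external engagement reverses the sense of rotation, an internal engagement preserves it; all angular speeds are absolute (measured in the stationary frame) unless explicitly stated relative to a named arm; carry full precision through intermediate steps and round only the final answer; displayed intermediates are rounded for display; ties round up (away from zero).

-2833.3750 rpm

topology: planetary set — G1 38T / G2 16T / G3 70T, arm = carrier (Willis)
normalise by the input: solve with ω_sun = 1, then scale by 2386 rpm
ring teeth: 38 + 2·16 = 70
38(ω_sun−ω_arm) = −70(ω_ring−ω_arm),  ω_ring = 0, ω_sun = 1
38(1−ω_arm) = −70(0−ω_arm)  ⇒  108·ω_arm = 38  ⇒  ω_arm = 19/54
sun–planet mesh: 38·(1−19/54) = −16·(ω_p−ω_arm)  ⇒  ω_p−ω_arm = -665/432
ω_p = 19/54 − 665/432 = -19/16
scale: ω_p = -19/16 × 2386 rpm = -2833.3750 rpm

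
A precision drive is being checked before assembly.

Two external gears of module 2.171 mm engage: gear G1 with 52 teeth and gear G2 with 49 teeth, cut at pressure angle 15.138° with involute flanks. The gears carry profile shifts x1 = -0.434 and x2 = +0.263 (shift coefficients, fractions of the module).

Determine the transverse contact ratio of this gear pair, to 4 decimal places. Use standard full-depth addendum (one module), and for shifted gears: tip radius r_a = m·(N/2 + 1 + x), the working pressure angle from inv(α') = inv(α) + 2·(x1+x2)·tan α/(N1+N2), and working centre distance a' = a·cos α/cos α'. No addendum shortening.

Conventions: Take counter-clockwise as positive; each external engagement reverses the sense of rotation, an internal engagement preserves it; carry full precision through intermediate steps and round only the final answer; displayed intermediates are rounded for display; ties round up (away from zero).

2.1196

single-mesh involute tooth geometry (52T engaging 49T at module 2.171)
base radii: r_b1 = 54.487304, r_b2 = 51.343805
tip radii: r_a1 = 57.674786, r_a2 = 55.931473
inv(α') = inv(15.138°) + 2·(-0.434+0.263)·tan α/(52+49) = 0.00540834  ⇒  α' = 14.38207°
a' = a·cos α / cos α' = 109.6355·cos 15.138°/cos 14.38207° = 109.255060
action lengths: √(r_a1²−r_b1²) = 18.908058, √(r_a2²−r_b2²) = 22.184303
base pitch p_b = π·m·cos α = 6.583727
CR = (18.908058 + 22.184303 − 109.255060·sin 14.38207°)/6.583727 = 2.119598
contact ratio ≈ 2.1196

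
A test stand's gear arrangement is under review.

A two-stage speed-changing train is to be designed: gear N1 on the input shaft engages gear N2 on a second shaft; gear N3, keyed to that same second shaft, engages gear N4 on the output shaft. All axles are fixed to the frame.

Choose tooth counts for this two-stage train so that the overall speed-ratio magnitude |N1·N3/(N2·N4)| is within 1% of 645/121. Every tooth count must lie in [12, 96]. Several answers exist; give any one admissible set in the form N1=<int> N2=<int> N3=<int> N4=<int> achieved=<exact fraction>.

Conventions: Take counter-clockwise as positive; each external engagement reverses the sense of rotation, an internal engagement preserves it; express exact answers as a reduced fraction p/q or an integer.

N1=30 N2=22 N3=86 N4=22 achieved=645/121

class = fixed-axis compound train [2-stage, 645/121 wanted]
target = 645/121 in lowest terms: an exact hit needs N1·N3 = k·645 and N2·N4 = k·121 for one integer k, every count in [12, 96]; additionally prefer no 1:1 stage (N1 ≠ N2, N3 ≠ N4)
k = 1…3: no 1:1-free in-range split of k·645 and k·121 into factor pairs; take k = 4
k = 4: N1·N3 = 2580 = 30·86, N2·N4 = 484 = 22·22
achieved = 30·86/(22·22) = 645/121; |achieved − target| = 0 ≤ 129/2420 ✓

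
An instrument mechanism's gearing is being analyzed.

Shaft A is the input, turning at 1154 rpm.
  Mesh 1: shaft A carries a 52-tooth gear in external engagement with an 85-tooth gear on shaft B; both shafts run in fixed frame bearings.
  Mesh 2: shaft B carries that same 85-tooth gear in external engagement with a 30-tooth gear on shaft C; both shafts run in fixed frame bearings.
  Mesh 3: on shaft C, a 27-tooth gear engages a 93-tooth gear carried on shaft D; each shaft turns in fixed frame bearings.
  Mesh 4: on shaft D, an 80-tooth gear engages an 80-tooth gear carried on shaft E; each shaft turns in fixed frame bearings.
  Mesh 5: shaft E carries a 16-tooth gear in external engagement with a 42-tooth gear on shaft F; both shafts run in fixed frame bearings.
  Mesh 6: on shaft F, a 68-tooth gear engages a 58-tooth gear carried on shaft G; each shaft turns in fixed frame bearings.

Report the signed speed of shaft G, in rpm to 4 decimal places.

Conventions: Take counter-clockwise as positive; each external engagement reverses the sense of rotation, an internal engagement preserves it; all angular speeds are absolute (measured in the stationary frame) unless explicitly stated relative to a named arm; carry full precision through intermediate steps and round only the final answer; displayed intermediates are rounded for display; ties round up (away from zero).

+259.3703 rpm

6-mesh fixed-axis compound train (all bearings frame-fixed)
mesh 1 [52T→85T]: ω = 1154.0000×52/85 = 705.9765 rpm, sense flips to −
mesh 2 [85T→30T]: ω = 705.9765×85/30 = 2000.2667 rpm, sense flips to +
mesh 3 [27T→93T]: ω = 2000.2667×27/93 = 580.7226 rpm, sense flips to −
mesh 4 [80T→80T]: ω = 580.7226×80/80 = 580.7226 rpm, sense flips to +
mesh 5 [16T→42T]: ω = 580.7226×16/42 = 221.2276 rpm, sense flips to −
mesh 6 [68T→58T]: ω = 221.2276×68/58 = 259.3703 rpm, sense flips to +
signed output speed = +259.3703 rpm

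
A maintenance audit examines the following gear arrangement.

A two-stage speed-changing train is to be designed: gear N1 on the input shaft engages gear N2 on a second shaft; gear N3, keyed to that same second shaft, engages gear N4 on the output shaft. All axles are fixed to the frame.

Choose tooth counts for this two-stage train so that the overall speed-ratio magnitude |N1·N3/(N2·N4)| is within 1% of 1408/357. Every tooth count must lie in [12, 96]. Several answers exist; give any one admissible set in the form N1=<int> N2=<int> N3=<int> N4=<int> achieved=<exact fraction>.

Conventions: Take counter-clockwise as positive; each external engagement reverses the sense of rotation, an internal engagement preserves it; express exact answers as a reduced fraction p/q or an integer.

2-stage fixed-axis compound train for ratio 1408/357
target = 1408/357 in lowest terms: an exact hit needs N1·N3 = k·1408 and N2·N4 = k·357 for one integer k, every count in [12, 96]; additionally prefer no 1:1 stage (N1 ≠ N2, N3 ≠ N4)
k = 1: N1·N3 = 1408 = 16·88, N2·N4 = 357 = 17·21
achieved = 16·88/(17·21) = 1408/357; |achieved − target| = 0 ≤ 352/8925 ✓

N1=16 N2=17 N3=88 N4=21 achieved=1408/357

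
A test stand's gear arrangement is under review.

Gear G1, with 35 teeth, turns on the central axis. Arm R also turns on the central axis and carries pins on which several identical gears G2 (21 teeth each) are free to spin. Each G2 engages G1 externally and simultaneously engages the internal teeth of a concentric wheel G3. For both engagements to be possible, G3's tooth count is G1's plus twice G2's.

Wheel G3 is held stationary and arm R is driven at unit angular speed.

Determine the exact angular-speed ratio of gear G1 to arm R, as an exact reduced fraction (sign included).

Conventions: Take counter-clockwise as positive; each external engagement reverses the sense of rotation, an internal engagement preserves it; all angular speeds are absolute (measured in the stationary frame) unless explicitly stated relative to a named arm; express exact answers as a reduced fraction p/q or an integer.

topology: planetary set — G1 35T / G2 21T / G3 77T, arm = carrier (Willis)
ring teeth: 35 + 2·21 = 77
35(ω_sun−ω_arm) = −77(ω_ring−ω_arm),  ω_ring = 0, ω_arm = 1
ω_sun = 1 − (77/35)(0−1) = 16/5
ω_out/ω_in = 16/5

16/5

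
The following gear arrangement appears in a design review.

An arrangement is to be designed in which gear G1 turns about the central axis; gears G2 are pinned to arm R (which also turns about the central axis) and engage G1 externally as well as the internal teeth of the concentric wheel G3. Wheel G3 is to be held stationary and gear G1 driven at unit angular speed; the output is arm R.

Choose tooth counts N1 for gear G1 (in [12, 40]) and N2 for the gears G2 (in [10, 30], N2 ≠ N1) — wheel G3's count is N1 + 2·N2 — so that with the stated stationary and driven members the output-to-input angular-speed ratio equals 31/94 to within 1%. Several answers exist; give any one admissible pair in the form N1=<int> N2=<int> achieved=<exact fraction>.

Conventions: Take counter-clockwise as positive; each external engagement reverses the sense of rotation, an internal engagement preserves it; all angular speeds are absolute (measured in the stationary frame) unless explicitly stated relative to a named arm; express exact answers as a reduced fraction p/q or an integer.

N1=31 N2=16 achieved=31/94

topology: planetary set — design target 31/94, arm = carrier (Willis)
Willis with ω_ring = 0: ω_arm/ω_sun = N1/(N1+N3); set equal to 31/94  ⇒  N3/N1 = 1/(31/94) − 1 = 63/31
N3 = N1 + 2·N2  ⇒  N2/N1 = (N3/N1 − 1)/2 = (63/31 − 1)/2 = 16/31
smallest multiple with N1 ≥ 12 and N2 ≥ 10: k = 1  ⇒  N1 = 1·31 = 31, N2 = 1·16 = 16 (N1 ≤ 40, N2 ≤ 30, N2 ≠ N1 ✓), N3 = 31 + 2·16 = 63
check: N1/(N1+N3) with N1 = 31, N3 = 63 gives 31/94; |achieved − target| = 0 ≤ 31/9400 ✓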